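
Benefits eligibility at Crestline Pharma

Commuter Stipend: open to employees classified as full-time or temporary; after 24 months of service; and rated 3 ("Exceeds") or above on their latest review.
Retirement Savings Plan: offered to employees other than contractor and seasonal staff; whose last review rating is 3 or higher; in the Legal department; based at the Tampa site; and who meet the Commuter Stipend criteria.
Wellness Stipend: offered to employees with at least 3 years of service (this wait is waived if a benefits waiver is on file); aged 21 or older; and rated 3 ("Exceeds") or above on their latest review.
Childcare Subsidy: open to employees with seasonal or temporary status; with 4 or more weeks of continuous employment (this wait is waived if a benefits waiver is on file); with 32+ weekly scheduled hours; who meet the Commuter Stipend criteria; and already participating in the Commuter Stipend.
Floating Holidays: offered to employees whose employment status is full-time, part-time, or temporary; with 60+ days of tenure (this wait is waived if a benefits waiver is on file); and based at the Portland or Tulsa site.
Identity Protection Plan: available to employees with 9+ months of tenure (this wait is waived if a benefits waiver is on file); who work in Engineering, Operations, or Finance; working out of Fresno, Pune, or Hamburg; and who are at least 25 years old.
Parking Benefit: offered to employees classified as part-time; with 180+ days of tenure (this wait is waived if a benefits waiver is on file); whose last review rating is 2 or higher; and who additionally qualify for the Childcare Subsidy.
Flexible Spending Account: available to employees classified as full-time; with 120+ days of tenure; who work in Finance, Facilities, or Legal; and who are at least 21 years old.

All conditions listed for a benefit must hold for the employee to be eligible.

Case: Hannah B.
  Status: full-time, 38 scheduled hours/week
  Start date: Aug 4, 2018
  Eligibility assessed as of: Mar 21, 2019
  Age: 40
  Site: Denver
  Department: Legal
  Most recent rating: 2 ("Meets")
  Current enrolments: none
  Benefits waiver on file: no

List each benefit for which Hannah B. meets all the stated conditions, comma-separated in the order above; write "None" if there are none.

Flexible Spending Account

Service from Aug 4, 2018 to Mar 21, 2019: 229 days.
Commuter Stipend — status full-time ✓; service 229 days < 24 months (≈720 days) ✗ → not eligible.
Retirement Savings Plan — status full-time ✓ (not excluded); rating 2 < 3 ✗ → not eligible.
Wellness Stipend — no waiver, service 229 days < 3 years (≈1095 days) ✗ → not eligible.
Childcare Subsidy — status full-time ✗ (requires seasonal or temporary) → not eligible.
Floating Holidays — status full-time ✓; no waiver, service 229 days ≥ 60 days ✓; site Denver ✗ (not Portland or Tulsa) → not eligible.
Identity Protection Plan — no waiver, service 229 days < 9 months (≈270 days) ✗ → not eligible.
Parking Benefit — status full-time ✗ (requires part-time) → not eligible.
Flexible Spending Account — status full-time ✓; service 229 days ≥ 120 days ✓; dept Legal ✓; age 40 ≥ 21 ✓ → eligible.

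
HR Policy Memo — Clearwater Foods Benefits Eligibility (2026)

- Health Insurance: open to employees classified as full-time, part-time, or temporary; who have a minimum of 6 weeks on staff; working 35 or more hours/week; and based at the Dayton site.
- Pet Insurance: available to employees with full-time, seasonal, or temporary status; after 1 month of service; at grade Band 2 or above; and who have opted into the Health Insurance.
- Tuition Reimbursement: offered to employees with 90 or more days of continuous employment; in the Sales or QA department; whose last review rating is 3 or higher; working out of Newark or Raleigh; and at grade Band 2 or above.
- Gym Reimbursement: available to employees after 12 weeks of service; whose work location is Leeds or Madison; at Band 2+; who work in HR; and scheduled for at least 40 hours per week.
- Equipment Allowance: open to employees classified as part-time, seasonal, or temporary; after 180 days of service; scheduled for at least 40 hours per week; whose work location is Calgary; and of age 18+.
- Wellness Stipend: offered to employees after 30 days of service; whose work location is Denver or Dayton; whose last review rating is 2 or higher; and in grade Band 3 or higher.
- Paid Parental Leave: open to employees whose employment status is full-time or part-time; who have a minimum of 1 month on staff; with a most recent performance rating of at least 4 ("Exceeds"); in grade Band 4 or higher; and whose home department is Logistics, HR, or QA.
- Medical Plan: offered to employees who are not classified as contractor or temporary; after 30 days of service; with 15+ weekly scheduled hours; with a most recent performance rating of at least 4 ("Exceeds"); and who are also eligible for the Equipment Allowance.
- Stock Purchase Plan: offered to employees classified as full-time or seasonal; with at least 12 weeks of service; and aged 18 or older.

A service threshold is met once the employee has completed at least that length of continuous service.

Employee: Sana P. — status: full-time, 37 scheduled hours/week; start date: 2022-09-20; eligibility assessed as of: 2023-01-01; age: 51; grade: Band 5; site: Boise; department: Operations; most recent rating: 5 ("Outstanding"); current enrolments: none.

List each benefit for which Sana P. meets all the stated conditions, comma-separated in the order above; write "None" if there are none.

Stock Purchase Plan

Service from 2022-09-20 to 2023-01-01: 103 days.
Health Insurance — status full-time ✓; service 103 days ≥ 6 weeks (≈42 days) ✓; 37 hrs/wk ≥ 35 ✓; site Boise ✗ (not Dayton) → not eligible.
Pet Insurance — status full-time ✓; service 103 days ≥ 1 month (≈30 days) ✓; grade Band 5 ≥ Band 2 ✓; not enrolled in Health Insurance ✗ → not eligible.
Tuition Reimbursement — service 103 days ≥ 90 days ✓; dept Operations ✗ → not eligible.
Gym Reimbursement — service 103 days ≥ 12 weeks (≈84 days) ✓; site Boise ✗ (not Leeds or Madison) → not eligible.
Equipment Allowance — status full-time ✗ (requires part-time, seasonal, or temporary) → not eligible.
Wellness Stipend — service 103 days ≥ 30 days ✓; site Boise ✗ (not Denver or Dayton) → not eligible.
Paid Parental Leave — status full-time ✓; service 103 days ≥ 1 month (≈30 days) ✓; rating 5 ≥ 4 ✓; grade Band 5 ≥ Band 4 ✓; dept Operations ✗ → not eligible.
Medical Plan — status full-time ✓ (not excluded); service 103 days ≥ 30 days ✓; 37 hrs/wk ≥ 15 ✓; rating 5 ≥ 4 ✓; not eligible for Equipment Allowance ✗ → not eligible.
Stock Purchase Plan — status full-time ✓; service 103 days ≥ 12 weeks (≈84 days) ✓; age 51 ≥ 18 ✓ → eligible.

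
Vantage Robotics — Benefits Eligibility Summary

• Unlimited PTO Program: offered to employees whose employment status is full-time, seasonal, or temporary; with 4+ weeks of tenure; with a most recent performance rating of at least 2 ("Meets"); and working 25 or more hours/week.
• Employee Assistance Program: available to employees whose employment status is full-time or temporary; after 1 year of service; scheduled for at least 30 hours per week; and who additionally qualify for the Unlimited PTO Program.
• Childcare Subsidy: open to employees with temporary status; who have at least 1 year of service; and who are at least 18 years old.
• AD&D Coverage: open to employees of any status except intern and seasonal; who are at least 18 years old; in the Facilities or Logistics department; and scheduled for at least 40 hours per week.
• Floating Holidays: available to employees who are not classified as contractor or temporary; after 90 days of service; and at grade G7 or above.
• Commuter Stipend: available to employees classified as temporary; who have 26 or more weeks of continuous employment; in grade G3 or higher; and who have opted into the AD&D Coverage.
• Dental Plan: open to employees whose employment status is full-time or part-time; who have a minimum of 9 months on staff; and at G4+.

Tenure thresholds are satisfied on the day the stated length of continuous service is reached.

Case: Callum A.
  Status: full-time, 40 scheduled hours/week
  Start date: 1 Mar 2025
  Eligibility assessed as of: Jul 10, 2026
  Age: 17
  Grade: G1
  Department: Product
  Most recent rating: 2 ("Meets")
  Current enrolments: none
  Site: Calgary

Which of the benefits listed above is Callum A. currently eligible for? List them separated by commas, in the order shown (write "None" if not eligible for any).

Service from 1 Mar 2025 to Jul 10, 2026: 496 days.
Unlimited PTO Program — status full-time ✓; service 496 days ≥ 4 weeks (≈28 days) ✓; rating 2 ≥ 2 ✓; 40 hrs/wk ≥ 25 ✓ → eligible.
Employee Assistance Program — status full-time ✓; service 496 days ≥ 1 year (≈365 days) ✓; 40 hrs/wk ≥ 30 ✓; eligible for Unlimited PTO Program ✓ → eligible.
Childcare Subsidy — status full-time ✗ (requires temporary) → not eligible.
AD&D Coverage — status full-time ✓ (not excluded); age 17 < 18 ✗ → not eligible.
Floating Holidays — status full-time ✓ (not excluded); service 496 days ≥ 90 days ✓; grade G1 < G7 ✗ → not eligible.
Commuter Stipend — status full-time ✗ (requires temporary) → not eligible.
Dental Plan — status full-time ✓; service 496 days ≥ 9 months (≈270 days) ✓; grade G1 < G4 ✗ → not eligible.

Unlimited PTO Program, Employee Assistance Program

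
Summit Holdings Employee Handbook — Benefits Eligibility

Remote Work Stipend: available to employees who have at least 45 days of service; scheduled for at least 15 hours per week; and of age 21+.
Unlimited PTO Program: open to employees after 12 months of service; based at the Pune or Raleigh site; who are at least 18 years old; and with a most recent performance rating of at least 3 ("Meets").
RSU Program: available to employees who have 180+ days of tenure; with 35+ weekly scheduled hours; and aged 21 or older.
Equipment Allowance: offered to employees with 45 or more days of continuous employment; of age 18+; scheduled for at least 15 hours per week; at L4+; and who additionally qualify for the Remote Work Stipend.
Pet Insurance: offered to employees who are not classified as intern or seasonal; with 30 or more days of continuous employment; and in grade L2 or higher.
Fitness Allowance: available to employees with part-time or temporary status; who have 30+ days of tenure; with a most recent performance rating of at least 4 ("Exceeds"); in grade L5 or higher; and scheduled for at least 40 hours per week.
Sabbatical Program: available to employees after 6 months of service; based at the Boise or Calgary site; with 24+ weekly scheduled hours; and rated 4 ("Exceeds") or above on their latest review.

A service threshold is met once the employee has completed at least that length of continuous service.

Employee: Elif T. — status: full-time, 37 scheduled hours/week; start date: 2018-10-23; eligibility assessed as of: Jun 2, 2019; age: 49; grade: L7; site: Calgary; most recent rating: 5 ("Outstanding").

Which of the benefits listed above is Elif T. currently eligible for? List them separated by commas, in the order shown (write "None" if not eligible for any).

Remote Work Stipend, RSU Program, Equipment Allowance, Pet Insurance, Sabbatical Program

Service from 2018-10-23 to Jun 2, 2019: 222 days.
Remote Work Stipend — service 222 days ≥ 45 days ✓; 37 hrs/wk ≥ 15 ✓; age 49 ≥ 21 ✓ → eligible.
Unlimited PTO Program — service 222 days < 12 months (≈360 days) ✗ → not eligible.
RSU Program — service 222 days ≥ 180 days ✓; 37 hrs/wk ≥ 35 ✓; age 49 ≥ 21 ✓ → eligible.
Equipment Allowance — service 222 days ≥ 45 days ✓; age 49 ≥ 18 ✓; 37 hrs/wk ≥ 15 ✓; grade L7 ≥ L4 ✓; eligible for Remote Work Stipend ✓ → eligible.
Pet Insurance — status full-time ✓ (not excluded); service 222 days ≥ 30 days ✓; grade L7 ≥ L2 ✓ → eligible.
Fitness Allowance — status full-time ✗ (requires part-time or temporary) → not eligible.
Sabbatical Program — service 222 days ≥ 6 months (≈180 days) ✓; site Calgary ✓; 37 hrs/wk ≥ 24 ✓; rating 5 ≥ 4 ✓ → eligible.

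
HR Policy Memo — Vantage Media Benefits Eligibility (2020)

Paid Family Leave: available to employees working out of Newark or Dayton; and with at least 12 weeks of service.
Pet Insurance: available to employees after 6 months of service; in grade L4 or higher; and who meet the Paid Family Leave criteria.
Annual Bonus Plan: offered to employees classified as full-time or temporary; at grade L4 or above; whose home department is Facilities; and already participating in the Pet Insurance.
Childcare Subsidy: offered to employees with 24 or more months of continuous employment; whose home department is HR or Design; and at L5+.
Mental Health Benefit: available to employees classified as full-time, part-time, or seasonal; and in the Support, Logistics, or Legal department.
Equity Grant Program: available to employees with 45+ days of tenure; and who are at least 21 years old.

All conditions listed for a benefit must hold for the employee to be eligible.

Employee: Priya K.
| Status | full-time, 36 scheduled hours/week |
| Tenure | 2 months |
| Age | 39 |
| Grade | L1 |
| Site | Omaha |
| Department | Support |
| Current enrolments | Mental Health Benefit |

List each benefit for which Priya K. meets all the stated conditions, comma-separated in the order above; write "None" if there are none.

Mental Health Benefit, Equity Grant Program

Paid Family Leave — site Omaha ✗ (not Newark or Dayton) → not eligible.
Pet Insurance — service 2 months < 6 months ✗ → not eligible.
Annual Bonus Plan — status full-time ✓; grade L1 < L4 ✗ → not eligible.
Childcare Subsidy — service 2 months < 24 months ✗ → not eligible.
Mental Health Benefit — status full-time ✓; dept Support ✓ → eligible.
Equity Grant Program — service 2 months ≥ 45 days ✓; age 39 ≥ 21 ✓ → eligible.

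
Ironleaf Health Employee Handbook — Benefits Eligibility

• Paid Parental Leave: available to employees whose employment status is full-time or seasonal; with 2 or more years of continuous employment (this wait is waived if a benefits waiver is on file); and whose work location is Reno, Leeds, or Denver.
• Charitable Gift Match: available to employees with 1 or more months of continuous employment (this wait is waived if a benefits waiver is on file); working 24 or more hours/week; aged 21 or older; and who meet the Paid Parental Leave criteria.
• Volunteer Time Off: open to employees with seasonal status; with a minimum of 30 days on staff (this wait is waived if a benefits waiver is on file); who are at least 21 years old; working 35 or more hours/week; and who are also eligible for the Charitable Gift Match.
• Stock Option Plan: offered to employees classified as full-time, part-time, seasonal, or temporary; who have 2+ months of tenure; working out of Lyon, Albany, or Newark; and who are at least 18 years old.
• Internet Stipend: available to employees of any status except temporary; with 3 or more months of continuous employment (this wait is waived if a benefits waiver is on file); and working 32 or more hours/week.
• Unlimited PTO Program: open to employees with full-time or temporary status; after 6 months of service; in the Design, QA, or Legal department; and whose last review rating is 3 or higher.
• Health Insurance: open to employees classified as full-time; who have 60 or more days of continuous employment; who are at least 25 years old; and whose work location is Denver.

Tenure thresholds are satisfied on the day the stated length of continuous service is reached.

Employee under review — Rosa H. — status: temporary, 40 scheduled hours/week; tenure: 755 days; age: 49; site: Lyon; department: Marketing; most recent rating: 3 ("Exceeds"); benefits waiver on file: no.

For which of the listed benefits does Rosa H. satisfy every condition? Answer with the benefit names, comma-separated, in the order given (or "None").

Stock Option Plan

Paid Parental Leave — status temporary ✗ (requires full-time or seasonal) → not eligible.
Charitable Gift Match — no waiver, service 755 days ≥ 1 month (≈30 days) ✓; 40 hrs/wk ≥ 24 ✓; age 49 ≥ 21 ✓; not eligible for Paid Parental Leave ✗ → not eligible.
Volunteer Time Off — status temporary ✗ (requires seasonal) → not eligible.
Stock Option Plan — status temporary ✓; service 755 days ≥ 2 months (≈60 days) ✓; site Lyon ✓; age 49 ≥ 18 ✓ → eligible.
Internet Stipend — status temporary ✗ (excluded) → not eligible.
Unlimited PTO Program — status temporary ✓; service 755 days ≥ 6 months (≈180 days) ✓; dept Marketing ✗ → not eligible.
Health Insurance — status temporary ✗ (requires full-time) → not eligible.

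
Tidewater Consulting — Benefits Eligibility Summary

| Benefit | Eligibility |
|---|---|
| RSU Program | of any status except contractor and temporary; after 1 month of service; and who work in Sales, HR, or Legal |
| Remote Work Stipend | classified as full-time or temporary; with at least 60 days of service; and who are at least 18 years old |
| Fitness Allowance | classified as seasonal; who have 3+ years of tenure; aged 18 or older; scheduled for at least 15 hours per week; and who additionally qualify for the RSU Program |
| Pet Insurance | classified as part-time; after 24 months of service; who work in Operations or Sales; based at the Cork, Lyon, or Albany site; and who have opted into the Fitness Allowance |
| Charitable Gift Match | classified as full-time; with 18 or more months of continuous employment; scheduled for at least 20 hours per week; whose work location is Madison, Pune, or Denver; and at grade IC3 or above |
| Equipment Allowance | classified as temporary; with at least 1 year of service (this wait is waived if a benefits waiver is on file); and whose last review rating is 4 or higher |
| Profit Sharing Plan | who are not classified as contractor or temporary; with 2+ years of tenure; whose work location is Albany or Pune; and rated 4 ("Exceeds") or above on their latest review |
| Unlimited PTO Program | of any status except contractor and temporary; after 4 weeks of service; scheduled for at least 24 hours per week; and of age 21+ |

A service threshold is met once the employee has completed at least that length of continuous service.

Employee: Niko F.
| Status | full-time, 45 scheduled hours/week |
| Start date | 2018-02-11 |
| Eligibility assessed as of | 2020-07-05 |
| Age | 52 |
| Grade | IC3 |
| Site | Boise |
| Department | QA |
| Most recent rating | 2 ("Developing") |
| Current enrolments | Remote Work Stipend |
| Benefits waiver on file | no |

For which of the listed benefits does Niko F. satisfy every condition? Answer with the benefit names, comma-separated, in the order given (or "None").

Service from 2018-02-11 to 2020-07-05: 875 days.
RSU Program — status full-time ✓ (not excluded); service 875 days ≥ 1 month (≈30 days) ✓; dept QA ✗ → not eligible.
Remote Work Stipend — status full-time ✓; service 875 days ≥ 60 days ✓; age 52 ≥ 18 ✓ → eligible.
Fitness Allowance — status full-time ✗ (requires seasonal) → not eligible.
Pet Insurance — status full-time ✗ (requires part-time) → not eligible.
Charitable Gift Match — status full-time ✓; service 875 days ≥ 18 months (≈540 days) ✓; 45 hrs/wk ≥ 20 ✓; site Boise ✗ (not Madison, Pune, or Denver) → not eligible.
Equipment Allowance — status full-time ✗ (requires temporary) → not eligible.
Profit Sharing Plan — status full-time ✓ (not excluded); service 875 days ≥ 2 years (≈730 days) ✓; site Boise ✗ (not Albany or Pune) → not eligible.
Unlimited PTO Program — status full-time ✓ (not excluded); service 875 days ≥ 4 weeks (≈28 days) ✓; 45 hrs/wk ≥ 24 ✓; age 52 ≥ 21 ✓ → eligible.

Remote Work Stipend, Unlimited PTO Program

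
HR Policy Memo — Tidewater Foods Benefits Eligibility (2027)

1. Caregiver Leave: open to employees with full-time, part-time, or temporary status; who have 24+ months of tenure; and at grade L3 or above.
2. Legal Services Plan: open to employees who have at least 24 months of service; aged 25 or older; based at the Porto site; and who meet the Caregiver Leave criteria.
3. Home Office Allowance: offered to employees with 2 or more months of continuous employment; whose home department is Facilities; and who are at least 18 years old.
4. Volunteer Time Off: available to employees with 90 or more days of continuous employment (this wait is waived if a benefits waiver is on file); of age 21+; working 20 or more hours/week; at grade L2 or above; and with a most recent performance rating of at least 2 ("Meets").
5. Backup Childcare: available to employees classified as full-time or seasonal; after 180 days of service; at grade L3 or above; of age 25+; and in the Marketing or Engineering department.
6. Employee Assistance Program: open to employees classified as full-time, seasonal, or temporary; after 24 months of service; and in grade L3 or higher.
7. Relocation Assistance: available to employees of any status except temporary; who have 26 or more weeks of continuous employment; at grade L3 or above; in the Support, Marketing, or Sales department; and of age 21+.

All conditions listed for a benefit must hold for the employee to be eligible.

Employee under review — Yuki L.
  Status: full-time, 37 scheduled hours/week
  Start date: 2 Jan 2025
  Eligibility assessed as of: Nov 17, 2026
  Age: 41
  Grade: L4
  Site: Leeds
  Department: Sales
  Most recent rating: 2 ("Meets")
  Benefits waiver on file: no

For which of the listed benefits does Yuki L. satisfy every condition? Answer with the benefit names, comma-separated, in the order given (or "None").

Service from 2 Jan 2025 to Nov 17, 2026: 684 days.
Caregiver Leave — status full-time ✓; service 684 days < 24 months (≈720 days) ✗ → not eligible.
Legal Services Plan — service 684 days < 24 months (≈720 days) ✗ → not eligible.
Home Office Allowance — service 684 days ≥ 2 months (≈60 days) ✓; dept Sales ✗ → not eligible.
Volunteer Time Off — no waiver, service 684 days ≥ 90 days ✓; age 41 ≥ 21 ✓; 37 hrs/wk ≥ 20 ✓; grade L4 ≥ L2 ✓; rating 2 ≥ 2 ✓ → eligible.
Backup Childcare — status full-time ✓; service 684 days ≥ 180 days ✓; grade L4 ≥ L3 ✓; age 41 ≥ 25 ✓; dept Sales ✗ → not eligible.
Employee Assistance Program — status full-time ✓; service 684 days < 24 months (≈720 days) ✗ → not eligible.
Relocation Assistance — status full-time ✓ (not excluded); service 684 days ≥ 26 weeks (≈182 days) ✓; grade L4 ≥ L3 ✓; dept Sales ✓; age 41 ≥ 21 ✓ → eligible.

Volunteer Time Off, Relocation Assistance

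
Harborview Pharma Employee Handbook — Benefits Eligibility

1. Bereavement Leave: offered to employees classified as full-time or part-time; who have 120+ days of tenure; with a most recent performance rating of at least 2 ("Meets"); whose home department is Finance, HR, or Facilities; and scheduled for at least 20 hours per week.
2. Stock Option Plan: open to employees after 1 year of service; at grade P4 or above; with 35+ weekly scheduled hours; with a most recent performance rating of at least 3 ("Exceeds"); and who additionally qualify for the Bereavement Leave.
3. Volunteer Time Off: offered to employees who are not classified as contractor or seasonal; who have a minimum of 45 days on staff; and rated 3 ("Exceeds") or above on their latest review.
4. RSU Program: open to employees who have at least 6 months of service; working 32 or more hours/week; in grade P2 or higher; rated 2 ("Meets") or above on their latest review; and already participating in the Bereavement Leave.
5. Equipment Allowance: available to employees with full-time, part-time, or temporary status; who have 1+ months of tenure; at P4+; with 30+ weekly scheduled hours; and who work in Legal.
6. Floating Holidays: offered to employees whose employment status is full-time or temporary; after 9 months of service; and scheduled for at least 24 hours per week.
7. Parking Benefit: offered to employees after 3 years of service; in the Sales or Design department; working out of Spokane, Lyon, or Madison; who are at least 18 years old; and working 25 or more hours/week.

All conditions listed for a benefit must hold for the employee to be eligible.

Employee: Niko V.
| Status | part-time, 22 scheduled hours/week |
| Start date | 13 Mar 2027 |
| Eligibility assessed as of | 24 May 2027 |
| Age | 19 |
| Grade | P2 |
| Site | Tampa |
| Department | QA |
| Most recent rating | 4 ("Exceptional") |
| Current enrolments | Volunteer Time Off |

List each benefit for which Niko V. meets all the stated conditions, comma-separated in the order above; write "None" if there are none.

Volunteer Time Off

Service from 13 Mar 2027 to 24 May 2027: 72 days.
Bereavement Leave — status part-time ✓; service 72 days < 120 days ✗ → not eligible.
Stock Option Plan — service 72 days < 1 year (≈365 days) ✗ → not eligible.
Volunteer Time Off — status part-time ✓ (not excluded); service 72 days ≥ 45 days ✓; rating 4 ≥ 3 ✓ → eligible.
RSU Program — service 72 days < 6 months (≈180 days) ✗ → not eligible.
Equipment Allowance — status part-time ✓; service 72 days ≥ 1 month (≈30 days) ✓; grade P2 < P4 ✗ → not eligible.
Floating Holidays — status part-time ✗ (requires full-time or temporary) → not eligible.
Parking Benefit — service 72 days < 3 years (≈1095 days) ✗ → not eligible.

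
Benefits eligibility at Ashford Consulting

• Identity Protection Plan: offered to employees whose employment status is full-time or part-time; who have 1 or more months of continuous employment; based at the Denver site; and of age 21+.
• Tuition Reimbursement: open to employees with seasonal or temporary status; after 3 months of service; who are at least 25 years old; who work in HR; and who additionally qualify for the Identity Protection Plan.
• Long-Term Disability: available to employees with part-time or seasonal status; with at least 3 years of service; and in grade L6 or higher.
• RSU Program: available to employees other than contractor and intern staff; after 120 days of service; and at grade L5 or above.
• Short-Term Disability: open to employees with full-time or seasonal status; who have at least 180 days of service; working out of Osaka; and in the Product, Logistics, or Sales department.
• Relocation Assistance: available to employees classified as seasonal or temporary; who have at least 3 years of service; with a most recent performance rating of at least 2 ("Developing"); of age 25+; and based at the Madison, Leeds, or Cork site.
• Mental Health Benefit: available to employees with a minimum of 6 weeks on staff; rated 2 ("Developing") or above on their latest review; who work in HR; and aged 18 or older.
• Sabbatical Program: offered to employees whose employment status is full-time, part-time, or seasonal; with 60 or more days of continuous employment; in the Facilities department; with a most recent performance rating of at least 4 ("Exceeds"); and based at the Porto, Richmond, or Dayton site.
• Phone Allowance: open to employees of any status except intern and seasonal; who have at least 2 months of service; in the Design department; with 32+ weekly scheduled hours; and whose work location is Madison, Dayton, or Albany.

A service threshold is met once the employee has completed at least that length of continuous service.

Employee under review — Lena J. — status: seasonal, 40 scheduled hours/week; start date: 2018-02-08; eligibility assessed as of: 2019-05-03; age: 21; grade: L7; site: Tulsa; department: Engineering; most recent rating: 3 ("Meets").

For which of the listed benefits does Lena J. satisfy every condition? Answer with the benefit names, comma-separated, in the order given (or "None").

Service from 2018-02-08 to 2019-05-03: 449 days.
Identity Protection Plan — status seasonal ✗ (requires full-time or part-time) → not eligible.
Tuition Reimbursement — status seasonal ✓; service 449 days ≥ 3 months (≈90 days) ✓; age 21 < 25 ✗ → not eligible.
Long-Term Disability — status seasonal ✓; service 449 days < 3 years (≈1095 days) ✗ → not eligible.
RSU Program — status seasonal ✓ (not excluded); service 449 days ≥ 120 days ✓; grade L7 ≥ L5 ✓ → eligible.
Short-Term Disability — status seasonal ✓; service 449 days ≥ 180 days ✓; site Tulsa ✗ (not Osaka) → not eligible.
Relocation Assistance — status seasonal ✓; service 449 days < 3 years (≈1095 days) ✗ → not eligible.
Mental Health Benefit — service 449 days ≥ 6 weeks (≈42 days) ✓; rating 3 ≥ 2 ✓; dept Engineering ✗ → not eligible.
Sabbatical Program — status seasonal ✓; service 449 days ≥ 60 days ✓; dept Engineering ✗ → not eligible.
Phone Allowance — status seasonal ✗ (excluded) → not eligible.

RSU Program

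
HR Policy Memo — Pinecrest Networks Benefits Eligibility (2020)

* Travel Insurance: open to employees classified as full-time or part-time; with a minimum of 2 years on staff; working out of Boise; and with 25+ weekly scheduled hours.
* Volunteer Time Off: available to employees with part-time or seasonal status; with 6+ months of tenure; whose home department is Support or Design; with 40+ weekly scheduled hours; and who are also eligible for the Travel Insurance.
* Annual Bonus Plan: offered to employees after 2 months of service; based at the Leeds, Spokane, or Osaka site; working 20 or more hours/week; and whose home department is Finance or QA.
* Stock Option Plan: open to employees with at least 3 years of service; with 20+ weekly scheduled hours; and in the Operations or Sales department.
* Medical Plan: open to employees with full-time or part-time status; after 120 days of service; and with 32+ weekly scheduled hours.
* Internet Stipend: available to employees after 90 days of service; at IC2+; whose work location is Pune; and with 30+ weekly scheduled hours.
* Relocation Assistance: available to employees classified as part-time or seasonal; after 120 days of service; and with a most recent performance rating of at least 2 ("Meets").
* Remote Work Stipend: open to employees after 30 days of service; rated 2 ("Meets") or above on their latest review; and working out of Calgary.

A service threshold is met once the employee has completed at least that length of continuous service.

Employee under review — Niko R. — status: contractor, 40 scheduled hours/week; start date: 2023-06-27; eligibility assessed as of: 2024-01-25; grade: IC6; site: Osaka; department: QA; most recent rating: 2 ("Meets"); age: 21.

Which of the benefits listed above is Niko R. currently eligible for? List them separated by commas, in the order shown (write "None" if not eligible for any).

Service from 2023-06-27 to 2024-01-25: 212 days.
Travel Insurance — status contractor ✗ (requires full-time or part-time) → not eligible.
Volunteer Time Off — status contractor ✗ (requires part-time or seasonal) → not eligible.
Annual Bonus Plan — service 212 days ≥ 2 months (≈60 days) ✓; site Osaka ✓; 40 hrs/wk ≥ 20 ✓; dept QA ✓ → eligible.
Stock Option Plan — service 212 days < 3 years (≈1095 days) ✗ → not eligible.
Medical Plan — status contractor ✗ (requires full-time or part-time) → not eligible.
Internet Stipend — service 212 days ≥ 90 days ✓; grade IC6 ≥ IC2 ✓; site Osaka ✗ (not Pune) → not eligible.
Relocation Assistance — status contractor ✗ (requires part-time or seasonal) → not eligible.
Remote Work Stipend — service 212 days ≥ 30 days ✓; rating 2 ≥ 2 ✓; site Osaka ✗ (not Calgary) → not eligible.

Annual Bonus Plan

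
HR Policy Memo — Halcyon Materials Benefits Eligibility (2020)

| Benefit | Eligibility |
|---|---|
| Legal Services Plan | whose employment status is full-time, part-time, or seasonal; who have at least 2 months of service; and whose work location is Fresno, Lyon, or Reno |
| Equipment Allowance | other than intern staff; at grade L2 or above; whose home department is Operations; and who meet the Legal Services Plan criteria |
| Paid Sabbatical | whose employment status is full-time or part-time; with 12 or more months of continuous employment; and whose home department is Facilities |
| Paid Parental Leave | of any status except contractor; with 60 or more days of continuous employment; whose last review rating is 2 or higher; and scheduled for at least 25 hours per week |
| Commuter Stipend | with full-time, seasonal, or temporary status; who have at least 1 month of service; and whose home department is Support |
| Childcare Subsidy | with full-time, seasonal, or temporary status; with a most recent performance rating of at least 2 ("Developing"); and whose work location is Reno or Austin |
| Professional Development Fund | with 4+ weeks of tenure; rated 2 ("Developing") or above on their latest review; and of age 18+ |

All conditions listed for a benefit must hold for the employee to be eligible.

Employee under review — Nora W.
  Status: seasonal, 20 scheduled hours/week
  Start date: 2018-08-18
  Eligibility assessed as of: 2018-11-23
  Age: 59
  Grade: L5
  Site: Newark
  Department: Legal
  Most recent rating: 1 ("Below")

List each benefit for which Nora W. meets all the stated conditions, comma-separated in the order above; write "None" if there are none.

Service from 2018-08-18 to 2018-11-23: 97 days.
Legal Services Plan — status seasonal ✓; service 97 days ≥ 2 months (≈60 days) ✓; site Newark ✗ (not Fresno, Lyon, or Reno) → not eligible.
Equipment Allowance — status seasonal ✓ (not excluded); grade L5 ≥ L2 ✓; dept Legal ✗ → not eligible.
Paid Sabbatical — status seasonal ✗ (requires full-time or part-time) → not eligible.
Paid Parental Leave — status seasonal ✓ (not excluded); service 97 days ≥ 60 days ✓; rating 1 < 2 ✗ → not eligible.
Commuter Stipend — status seasonal ✓; service 97 days ≥ 1 month (≈30 days) ✓; dept Legal ✗ → not eligible.
Childcare Subsidy — status seasonal ✓; rating 1 < 2 ✗ → not eligible.
Professional Development Fund — service 97 days ≥ 4 weeks (≈28 days) ✓; rating 1 < 2 ✗ → not eligible.

None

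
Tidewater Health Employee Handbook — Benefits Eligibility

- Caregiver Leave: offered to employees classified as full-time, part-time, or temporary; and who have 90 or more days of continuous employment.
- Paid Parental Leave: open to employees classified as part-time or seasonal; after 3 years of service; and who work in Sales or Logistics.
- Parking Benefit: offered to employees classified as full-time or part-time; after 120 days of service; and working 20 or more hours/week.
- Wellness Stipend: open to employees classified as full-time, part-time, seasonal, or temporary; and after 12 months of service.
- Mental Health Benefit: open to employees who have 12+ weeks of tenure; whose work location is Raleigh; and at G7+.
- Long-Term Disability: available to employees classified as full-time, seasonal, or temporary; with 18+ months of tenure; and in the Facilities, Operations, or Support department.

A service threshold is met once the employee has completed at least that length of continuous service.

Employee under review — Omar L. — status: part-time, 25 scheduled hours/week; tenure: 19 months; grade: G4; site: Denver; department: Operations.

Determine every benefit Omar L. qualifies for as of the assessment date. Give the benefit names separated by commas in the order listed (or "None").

Caregiver Leave — status part-time ✓; service 19 months ≥ 90 days ✓ → eligible.
Paid Parental Leave — status part-time ✓; service 19 months < 3 years (≈1095 days) ✗ → not eligible.
Parking Benefit — status part-time ✓; service 19 months ≥ 120 days ✓; 25 hrs/wk ≥ 20 ✓ → eligible.
Wellness Stipend — status part-time ✓; service 19 months ≥ 12 months ✓ → eligible.
Mental Health Benefit — service 19 months ≥ 12 weeks (≈84 days) ✓; site Denver ✗ (not Raleigh) → not eligible.
Long-Term Disability — status part-time ✗ (requires full-time, seasonal, or temporary) → not eligible.

Caregiver Leave, Parking Benefit, Wellness Stipend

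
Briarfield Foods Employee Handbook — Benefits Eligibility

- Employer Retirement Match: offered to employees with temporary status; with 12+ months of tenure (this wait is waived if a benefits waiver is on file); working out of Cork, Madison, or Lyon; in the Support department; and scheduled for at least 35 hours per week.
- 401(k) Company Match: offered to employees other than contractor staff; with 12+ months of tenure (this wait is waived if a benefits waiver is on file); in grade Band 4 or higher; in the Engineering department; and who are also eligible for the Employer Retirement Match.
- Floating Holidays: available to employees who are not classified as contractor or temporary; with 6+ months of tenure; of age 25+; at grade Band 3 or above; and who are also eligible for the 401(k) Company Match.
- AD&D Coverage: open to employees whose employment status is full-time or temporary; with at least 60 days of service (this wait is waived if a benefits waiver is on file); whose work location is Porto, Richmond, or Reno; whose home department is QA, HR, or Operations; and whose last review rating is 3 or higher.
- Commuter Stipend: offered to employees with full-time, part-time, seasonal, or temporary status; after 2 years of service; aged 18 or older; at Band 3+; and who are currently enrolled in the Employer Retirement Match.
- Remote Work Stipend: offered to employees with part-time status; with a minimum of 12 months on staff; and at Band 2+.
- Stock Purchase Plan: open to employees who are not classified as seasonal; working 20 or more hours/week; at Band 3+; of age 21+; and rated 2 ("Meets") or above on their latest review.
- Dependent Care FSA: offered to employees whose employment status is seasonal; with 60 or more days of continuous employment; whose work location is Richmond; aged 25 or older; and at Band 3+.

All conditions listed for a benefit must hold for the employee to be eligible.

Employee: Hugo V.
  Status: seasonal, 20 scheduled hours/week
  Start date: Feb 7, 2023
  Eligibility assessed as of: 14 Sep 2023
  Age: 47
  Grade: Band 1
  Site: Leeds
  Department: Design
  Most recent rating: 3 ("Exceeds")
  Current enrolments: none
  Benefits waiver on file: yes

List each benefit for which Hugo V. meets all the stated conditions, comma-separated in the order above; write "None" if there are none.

Service from Feb 7, 2023 to 14 Sep 2023: 219 days.
Employer Retirement Match — status seasonal ✗ (requires temporary) → not eligible.
401(k) Company Match — status seasonal ✓ (not excluded); benefits waiver on file ✓; grade Band 1 < Band 4 ✗ → not eligible.
Floating Holidays — status seasonal ✓ (not excluded); service 219 days ≥ 6 months (≈180 days) ✓; age 47 ≥ 25 ✓; grade Band 1 < Band 3 ✗ → not eligible.
AD&D Coverage — status seasonal ✗ (requires full-time or temporary) → not eligible.
Commuter Stipend — status seasonal ✓; service 219 days < 2 years (≈730 days) ✗ → not eligible.
Remote Work Stipend — status seasonal ✗ (requires part-time) → not eligible.
Stock Purchase Plan — status seasonal ✗ (excluded) → not eligible.
Dependent Care FSA — status seasonal ✓; service 219 days ≥ 60 days ✓; site Leeds ✗ (not Richmond) → not eligible.

None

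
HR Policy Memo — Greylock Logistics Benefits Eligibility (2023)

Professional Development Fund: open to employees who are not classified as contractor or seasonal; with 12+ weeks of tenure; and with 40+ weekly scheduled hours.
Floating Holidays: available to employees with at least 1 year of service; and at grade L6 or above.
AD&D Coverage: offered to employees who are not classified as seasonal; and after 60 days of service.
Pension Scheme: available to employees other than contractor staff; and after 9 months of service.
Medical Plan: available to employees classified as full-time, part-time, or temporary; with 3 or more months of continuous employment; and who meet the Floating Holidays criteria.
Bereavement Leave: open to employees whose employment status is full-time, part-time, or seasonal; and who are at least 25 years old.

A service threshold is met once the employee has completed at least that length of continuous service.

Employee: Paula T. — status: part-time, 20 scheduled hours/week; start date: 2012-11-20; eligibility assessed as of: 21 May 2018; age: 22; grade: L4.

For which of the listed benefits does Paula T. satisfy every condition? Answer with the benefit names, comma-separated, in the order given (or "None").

Service from 2012-11-20 to 21 May 2018: 2008 days.
Professional Development Fund — status part-time ✓ (not excluded); service 2008 days ≥ 12 weeks (≈84 days) ✓; 20 hrs/wk < 40 ✗ → not eligible.
Floating Holidays — service 2008 days ≥ 1 year (≈365 days) ✓; grade L4 < L6 ✗ → not eligible.
AD&D Coverage — status part-time ✓ (not excluded); service 2008 days ≥ 60 days ✓ → eligible.
Pension Scheme — status part-time ✓ (not excluded); service 2008 days ≥ 9 months (≈270 days) ✓ → eligible.
Medical Plan — status part-time ✓; service 2008 days ≥ 3 months (≈90 days) ✓; not eligible for Floating Holidays ✗ → not eligible.
Bereavement Leave — status part-time ✓; age 22 < 25 ✗ → not eligible.

AD&D Coverage, Pension Scheme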